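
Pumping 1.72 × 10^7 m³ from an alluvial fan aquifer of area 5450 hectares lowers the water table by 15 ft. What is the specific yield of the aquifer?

A = 5450 hectares = 5.45 × 10^7 m²
Δh = 15 ft = 4.572 m
Sy = ΔV / (A × Δh) = 1.72 × 10^7 m³ / (5.45 × 10^7 m² × 4.572 m) = 0.06903

Sy ≈ 0.069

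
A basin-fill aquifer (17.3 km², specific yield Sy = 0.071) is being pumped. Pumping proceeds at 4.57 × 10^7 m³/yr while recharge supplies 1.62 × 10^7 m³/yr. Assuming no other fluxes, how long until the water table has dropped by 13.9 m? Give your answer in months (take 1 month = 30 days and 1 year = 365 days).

A = 17.3 km² = 1.73 × 10^7 m²
ΔV = Sy × A × Δh = 0.071 × 1.73 × 10^7 × 13.9 = 1.707 × 10^7 m³
Net withdrawal = 4.57 × 10^7 − 1.62 × 10^7 = 2.95 × 10^7 m³/yr = 80820 m³/d
t = ΔV / Q = 1.707 × 10^7 m³ / 80820 m³/d = 211.2 d
t = 211.2 d ≈ 7.042 months

t ≈ 7.04 months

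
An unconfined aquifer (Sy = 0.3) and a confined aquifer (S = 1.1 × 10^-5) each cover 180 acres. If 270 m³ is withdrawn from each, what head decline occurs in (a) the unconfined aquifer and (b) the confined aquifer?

Δh_u ≈ 0.00124 m; Δh_c ≈ 33.7 m

A = 180 acres = 7.284 × 10^5 m²
Unconfined: Δh_u = ΔV/(Sy·A) = 270/(0.3 × 7.284 × 10^5) = 0.001236 m
Confined: Δh_c = ΔV/(S·A) = 270/(1.1 × 10^-5 × 7.284 × 10^5) = 33.7 m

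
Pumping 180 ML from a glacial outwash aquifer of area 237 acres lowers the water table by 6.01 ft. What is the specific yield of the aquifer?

A = 237 acres = 9.591 × 10^5 m²
Δh = 6.01 ft = 1.832 m
ΔV = 180 ML = 1.8 × 10^5 m³
Sy = ΔV / (A × Δh) = 1.8 × 10^5 m³ / (9.591 × 10^5 m² × 1.832 m) = 0.1025

Sy ≈ 0.1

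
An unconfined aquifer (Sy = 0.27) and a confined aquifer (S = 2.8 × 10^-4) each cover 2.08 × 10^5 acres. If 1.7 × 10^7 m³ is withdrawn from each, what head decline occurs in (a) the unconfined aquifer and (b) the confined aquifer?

Δh_u ≈ 0.0748 m; Δh_c ≈ 72.1 m

A = 2.08 × 10^5 acres = 8.417 × 10^8 m²
Unconfined: Δh_u = ΔV/(Sy·A) = 1.7 × 10^7/(0.27 × 8.417 × 10^8) = 0.0748 m
Confined: Δh_c = ΔV/(S·A) = 1.7 × 10^7/(2.8 × 10^-4 × 8.417 × 10^8) = 72.13 m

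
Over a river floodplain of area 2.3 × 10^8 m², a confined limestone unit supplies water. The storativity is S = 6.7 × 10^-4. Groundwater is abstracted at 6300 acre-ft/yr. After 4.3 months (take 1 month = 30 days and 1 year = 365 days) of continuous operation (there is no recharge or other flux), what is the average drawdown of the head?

Q = 6300 acre-ft/yr = 21290 m³/d
t = 4.3 months = 129 d
ΔV = Q × t = 21290 m³/d × 129 d = 2.746 × 10^6 m³
Δh = ΔV / (S × A) = 2.746 × 10^6 / (6.7 × 10^-4 × 2.3 × 10^8) = 17.82 m

Δh ≈ 17.8 m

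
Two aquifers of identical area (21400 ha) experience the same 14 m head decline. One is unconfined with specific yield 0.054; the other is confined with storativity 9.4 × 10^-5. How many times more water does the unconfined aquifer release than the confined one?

ΔV_u / ΔV_c ≈ 574

A = 21400 ha = 2.14 × 10^8 m²
Unconfined: ΔV_u = Sy × A × Δh = 0.054 × 2.14 × 10^8 × 14 = 1.618 × 10^8 m³
Confined: ΔV_c = S × A × Δh = 9.4 × 10^-5 × 2.14 × 10^8 × 14 = 2.816 × 10^5 m³
Ratio = ΔV_u / ΔV_c = Sy / S = 0.054 / 9.4 × 10^-5 = 574.5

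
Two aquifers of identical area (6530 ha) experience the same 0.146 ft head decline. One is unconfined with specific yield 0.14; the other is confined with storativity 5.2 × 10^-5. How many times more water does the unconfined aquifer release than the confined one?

ΔV_u / ΔV_c ≈ 2690

A = 6530 ha = 6.53 × 10^7 m²
Δh = 0.146 ft = 0.0445 m
Unconfined: ΔV_u = Sy × A × Δh = 0.14 × 6.53 × 10^7 × 0.0445 = 4.068 × 10^5 m³
Confined: ΔV_c = S × A × Δh = 5.2 × 10^-5 × 6.53 × 10^7 × 0.0445 = 151.1 m³
Ratio = ΔV_u / ΔV_c = Sy / S = 0.14 / 5.2 × 10^-5 = 2692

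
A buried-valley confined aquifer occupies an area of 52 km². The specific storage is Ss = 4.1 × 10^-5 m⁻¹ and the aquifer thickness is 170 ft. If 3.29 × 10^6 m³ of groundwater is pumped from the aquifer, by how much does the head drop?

Δh ≈ 29.8 m

b = 170 ft = 51.82 m
S = Ss × b = 4.1 × 10^-5 m⁻¹ × 51.82 m = 2.124 × 10^-3
A = 52 km² = 5.2 × 10^7 m²
Δh = ΔV / (S × A) = 3.29 × 10^6 m³ / (0.002124 × 5.2 × 10^7 m²) = 29.78 m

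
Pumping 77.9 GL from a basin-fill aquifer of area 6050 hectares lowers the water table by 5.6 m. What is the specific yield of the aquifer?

Sy ≈ 0.23

A = 6050 hectares = 6.05 × 10^7 m²
ΔV = 77.9 GL = 7.79 × 10^7 m³
Sy = ΔV / (A × Δh) = 7.79 × 10^7 m³ / (6.05 × 10^7 m² × 5.6 m) = 0.2299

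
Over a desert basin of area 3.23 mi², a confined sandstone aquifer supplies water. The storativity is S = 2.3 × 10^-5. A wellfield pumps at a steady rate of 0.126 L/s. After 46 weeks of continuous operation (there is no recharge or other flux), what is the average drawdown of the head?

A = 3.23 mi² = 8.366 × 10^6 m²
Q = 0.126 L/s = 10.89 m³/d
t = 46 weeks = 322 d
ΔV = Q × t = 10.89 m³/d × 322 d = 3505 m³
Δh = ΔV / (S × A) = 3505 / (2.3 × 10^-5 × 8.366 × 10^6) = 18.22 m

Δh ≈ 18.2 m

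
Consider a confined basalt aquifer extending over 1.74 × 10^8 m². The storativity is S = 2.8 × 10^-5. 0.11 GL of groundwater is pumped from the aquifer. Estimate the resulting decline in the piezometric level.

ΔV = 0.11 GL = 1.1 × 10^5 m³
Δh = ΔV / (S × A) = 1.1 × 10^5 m³ / (2.8 × 10^-5 × 1.74 × 10^8 m²) = 22.58 m

Δh ≈ 22.6 m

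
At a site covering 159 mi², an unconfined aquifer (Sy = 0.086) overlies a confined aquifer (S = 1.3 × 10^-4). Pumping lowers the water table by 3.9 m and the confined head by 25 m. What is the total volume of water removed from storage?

A = 159 mi² = 4.118 × 10^8 m²
Unconfined: ΔV_u = Sy × A × Δh_u = 0.086 × 4.118 × 10^8 × 3.9 = 1.381 × 10^8 m³
Confined: ΔV_c = S × A × Δh_c = 1.3 × 10^-4 × 4.118 × 10^8 × 25 = 1.338 × 10^6 m³
Total ΔV = 1.381 × 10^8 + 1.338 × 10^6 = 1.395 × 10^8 m³

ΔV ≈ 1.39 × 10^8 m³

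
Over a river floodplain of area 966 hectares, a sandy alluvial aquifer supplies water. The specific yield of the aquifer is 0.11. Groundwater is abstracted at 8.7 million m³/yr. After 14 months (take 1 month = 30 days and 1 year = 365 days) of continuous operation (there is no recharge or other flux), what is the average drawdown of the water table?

Δh ≈ 9.42 m

A = 966 hectares = 9.66 × 10^6 m²
Q = 8.7 million m³/yr = 23840 m³/d
t = 14 months = 420 d
ΔV = Q × t = 23840 m³/d × 420 d = 1.001 × 10^7 m³
Δh = ΔV / (Sy × A) = 1.001 × 10^7 / (0.11 × 9.66 × 10^6) = 9.421 m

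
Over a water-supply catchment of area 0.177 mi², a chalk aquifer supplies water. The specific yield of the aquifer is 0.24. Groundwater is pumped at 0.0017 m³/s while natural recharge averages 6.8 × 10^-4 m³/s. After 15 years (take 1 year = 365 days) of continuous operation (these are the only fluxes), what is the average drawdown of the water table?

A = 0.177 mi² = 4.584 × 10^5 m²
Net abstraction = 0.0017 − 6.8 × 10^-4 = 0.00102 m³/s
Q_net = 0.00102 m³/s = 88.13 m³/d
t = 15 years = 5475 d
ΔV = Q × t = 88.13 m³/d × 5475 d = 4.825 × 10^5 m³
Δh = ΔV / (Sy × A) = 4.825 × 10^5 / (0.24 × 4.584 × 10^5) = 4.385 m

Δh ≈ 4.39 m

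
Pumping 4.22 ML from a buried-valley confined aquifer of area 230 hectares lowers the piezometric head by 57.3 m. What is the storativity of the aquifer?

A = 230 hectares = 2.3 × 10^6 m²
ΔV = 4.22 ML = 4220 m³
S = ΔV / (A × Δh) = 4220 m³ / (2.3 × 10^6 m² × 57.3 m) = 3.202 × 10^-5

S ≈ 3.2 × 10^-5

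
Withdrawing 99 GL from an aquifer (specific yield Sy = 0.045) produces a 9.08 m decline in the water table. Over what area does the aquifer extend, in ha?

A ≈ 24200 ha

ΔV = 99 GL = 9.9 × 10^7 m³
A = ΔV / (Sy × Δh) = 9.9 × 10^7 / (0.045 × 9.08) = 2.423 × 10^8 m²
A = 2.423 × 10^8 m² = 24230 ha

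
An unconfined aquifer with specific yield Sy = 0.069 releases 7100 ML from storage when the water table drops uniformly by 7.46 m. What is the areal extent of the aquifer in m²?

A ≈ 1.38 × 10^7 m²

ΔV = 7100 ML = 7.1 × 10^6 m³
A = ΔV / (Sy × Δh) = 7.1 × 10^6 / (0.069 × 7.46) = 1.379 × 10^7 m²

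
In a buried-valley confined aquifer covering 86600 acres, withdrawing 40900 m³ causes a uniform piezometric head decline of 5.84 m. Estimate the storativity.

A = 86600 acres = 3.505 × 10^8 m²
S = ΔV / (A × Δh) = 40900 m³ / (3.505 × 10^8 m² × 5.84 m) = 1.998 × 10^-5

S ≈ 2 × 10^-5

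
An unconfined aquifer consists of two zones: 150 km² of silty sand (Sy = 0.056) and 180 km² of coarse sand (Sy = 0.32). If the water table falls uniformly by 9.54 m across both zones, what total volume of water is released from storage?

A₁ = 150 km² = 1.5 × 10^8 m²; A₂ = 180 km² = 1.8 × 10^8 m²
ΔV₁ = 0.056 × 1.5 × 10^8 × 9.54 = 8.014 × 10^7 m³
ΔV₂ = 0.32 × 1.8 × 10^8 × 9.54 = 5.495 × 10^8 m³
ΔV = ΔV₁ + ΔV₂ = 6.296 × 10^8 m³

ΔV ≈ 6.3 × 10^8 m³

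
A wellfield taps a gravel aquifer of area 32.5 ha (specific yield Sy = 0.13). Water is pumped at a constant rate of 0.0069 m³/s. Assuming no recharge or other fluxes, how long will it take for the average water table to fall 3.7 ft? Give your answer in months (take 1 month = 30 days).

A = 32.5 ha = 3.25 × 10^5 m²
Δh = 3.7 ft = 1.128 m
ΔV = Sy × A × Δh = 0.13 × 3.25 × 10^5 × 1.128 = 47650 m³
Q = 0.0069 m³/s = 596.2 m³/d
t = ΔV / Q = 47650 m³ / 596.2 m³/d = 79.92 d
t = 79.92 d ≈ 2.664 months

t ≈ 2.66 months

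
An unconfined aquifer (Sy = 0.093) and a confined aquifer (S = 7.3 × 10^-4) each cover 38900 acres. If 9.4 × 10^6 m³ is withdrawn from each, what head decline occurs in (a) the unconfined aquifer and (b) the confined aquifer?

A = 38900 acres = 1.574 × 10^8 m²
Unconfined: Δh_u = ΔV/(Sy·A) = 9.4 × 10^6/(0.093 × 1.574 × 10^8) = 0.6421 m
Confined: Δh_c = ΔV/(S·A) = 9.4 × 10^6/(7.3 × 10^-4 × 1.574 × 10^8) = 81.8 m

Δh_u ≈ 0.642 m; Δh_c ≈ 81.8 m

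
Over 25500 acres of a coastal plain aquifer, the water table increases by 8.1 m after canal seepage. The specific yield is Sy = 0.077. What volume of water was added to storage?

A = 25500 acres = 1.032 × 10^8 m²
ΔV = Sy × A × Δh = 0.077 × 1.032 × 10^8 m² × 8.1 m = 6.436 × 10^7 m³

ΔV ≈ 6.44 × 10^7 m³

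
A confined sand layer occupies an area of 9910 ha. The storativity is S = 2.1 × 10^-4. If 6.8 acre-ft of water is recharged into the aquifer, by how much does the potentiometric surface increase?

A = 9910 ha = 9.91 × 10^7 m²
ΔV = 6.8 acre-ft = 8388 m³
Δh = ΔV / (S × A) = 8388 m³ / (2.1 × 10^-4 × 9.91 × 10^7 m²) = 0.403 m

Δh ≈ 0.403 m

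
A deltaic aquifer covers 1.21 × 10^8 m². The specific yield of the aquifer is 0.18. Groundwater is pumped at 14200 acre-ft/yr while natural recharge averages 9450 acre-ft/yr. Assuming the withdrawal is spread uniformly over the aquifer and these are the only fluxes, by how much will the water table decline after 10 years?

Δh ≈ 2.69 m

Net abstraction = 14200 − 9450 = 4750 acre-ft/yr
Q_net = 4750 acre-ft/yr = 16050 m³/d
t = 10 years = 3650 d
ΔV = Q × t = 16050 m³/d × 3650 d = 5.859 × 10^7 m³
Δh = ΔV / (Sy × A) = 5.859 × 10^7 / (0.18 × 1.21 × 10^8) = 2.69 m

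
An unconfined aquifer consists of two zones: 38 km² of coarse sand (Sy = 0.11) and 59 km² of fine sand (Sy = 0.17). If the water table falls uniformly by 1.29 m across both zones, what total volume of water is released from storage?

A₁ = 38 km² = 3.8 × 10^7 m²; A₂ = 59 km² = 5.9 × 10^7 m²
ΔV₁ = 0.11 × 3.8 × 10^7 × 1.29 = 5.392 × 10^6 m³
ΔV₂ = 0.17 × 5.9 × 10^7 × 1.29 = 1.294 × 10^7 m³
ΔV = ΔV₁ + ΔV₂ = 1.833 × 10^7 m³

ΔV ≈ 1.83 × 10^7 m³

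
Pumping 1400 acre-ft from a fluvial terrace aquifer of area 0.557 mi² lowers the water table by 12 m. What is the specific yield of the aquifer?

Sy ≈ 0.1

A = 0.557 mi² = 1.443 × 10^6 m²
ΔV = 1400 acre-ft = 1.727 × 10^6 m³
Sy = ΔV / (A × Δh) = 1.727 × 10^6 m³ / (1.443 × 10^6 m² × 12 m) = 0.09975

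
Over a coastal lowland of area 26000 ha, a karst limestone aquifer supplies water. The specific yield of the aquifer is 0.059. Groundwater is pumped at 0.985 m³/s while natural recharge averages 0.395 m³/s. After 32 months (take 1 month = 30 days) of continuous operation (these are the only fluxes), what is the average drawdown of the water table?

A = 26000 ha = 2.6 × 10^8 m²
Net abstraction = 0.985 − 0.395 = 0.59 m³/s
Q_net = 0.59 m³/s = 50980 m³/d
t = 32 months = 960 d
ΔV = Q × t = 50980 m³/d × 960 d = 4.894 × 10^7 m³
Δh = ΔV / (Sy × A) = 4.894 × 10^7 / (0.059 × 2.6 × 10^8) = 3.19 m

Δh ≈ 3.19 m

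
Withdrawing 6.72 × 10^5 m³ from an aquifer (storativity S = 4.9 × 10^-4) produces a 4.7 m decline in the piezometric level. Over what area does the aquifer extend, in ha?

A ≈ 29200 ha

A = ΔV / (S × Δh) = 6.72 × 10^5 / (4.9 × 10^-4 × 4.7) = 2.918 × 10^8 m²
A = 2.918 × 10^8 m² = 29180 ha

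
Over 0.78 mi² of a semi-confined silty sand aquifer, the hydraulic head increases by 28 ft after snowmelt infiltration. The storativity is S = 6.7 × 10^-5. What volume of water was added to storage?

A = 0.78 mi² = 2.02 × 10^6 m²
Δh = 28 ft = 8.534 m
ΔV = S × A × Δh = 6.7 × 10^-5 × 2.02 × 10^6 m² × 8.534 m = 1155 m³

ΔV ≈ 1160 m³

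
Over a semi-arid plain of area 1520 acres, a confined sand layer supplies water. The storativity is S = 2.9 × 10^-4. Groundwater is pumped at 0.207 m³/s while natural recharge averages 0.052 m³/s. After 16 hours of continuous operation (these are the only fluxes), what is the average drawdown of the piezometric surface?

A = 1520 acres = 6.151 × 10^6 m²
Net abstraction = 0.207 − 0.052 = 0.155 m³/s
Q_net = 0.155 m³/s = 13390 m³/d
t = 16 hours = 0.6667 d
ΔV = Q × t = 13390 m³/d × 0.6667 d = 8928 m³
Δh = ΔV / (S × A) = 8928 / (2.9 × 10^-4 × 6.151 × 10^6) = 5.005 m

Δh ≈ 5 m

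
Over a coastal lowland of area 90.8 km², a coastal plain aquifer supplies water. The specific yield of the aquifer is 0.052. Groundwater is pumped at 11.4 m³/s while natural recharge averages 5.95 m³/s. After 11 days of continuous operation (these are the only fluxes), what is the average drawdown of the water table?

Δh ≈ 1.1 m

A = 90.8 km² = 9.08 × 10^7 m²
Net abstraction = 11.4 − 5.95 = 5.45 m³/s
Q_net = 5.45 m³/s = 4.709 × 10^5 m³/d
ΔV = Q × t = 4.709 × 10^5 m³/d × 11 d = 5.18 × 10^6 m³
Δh = ΔV / (Sy × A) = 5.18 × 10^6 / (0.052 × 9.08 × 10^7) = 1.097 m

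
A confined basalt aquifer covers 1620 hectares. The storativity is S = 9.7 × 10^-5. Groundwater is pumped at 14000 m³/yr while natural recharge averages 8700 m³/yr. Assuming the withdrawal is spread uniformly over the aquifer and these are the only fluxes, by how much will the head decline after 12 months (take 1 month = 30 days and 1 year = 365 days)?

A = 1620 hectares = 1.62 × 10^7 m²
Net abstraction = 14000 − 8700 = 5300 m³/yr
Q_net = 5300 m³/yr = 14.52 m³/d
t = 12 months = 360 d
ΔV = Q × t = 14.52 m³/d × 360 d = 5227 m³
Δh = ΔV / (S × A) = 5227 / (9.7 × 10^-5 × 1.62 × 10^7) = 3.327 m

Δh ≈ 3.33 m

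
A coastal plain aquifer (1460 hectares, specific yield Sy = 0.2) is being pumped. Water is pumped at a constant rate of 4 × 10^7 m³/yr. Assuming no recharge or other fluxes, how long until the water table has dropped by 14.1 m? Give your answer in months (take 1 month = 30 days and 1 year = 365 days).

t ≈ 12.5 months

A = 1460 hectares = 1.46 × 10^7 m²
ΔV = Sy × A × Δh = 0.2 × 1.46 × 10^7 × 14.1 = 4.117 × 10^7 m³
Q = 4 × 10^7 m³/yr = 1.096 × 10^5 m³/d
t = ΔV / Q = 4.117 × 10^7 m³ / 1.096 × 10^5 m³/d = 375.7 d
t = 375.7 d ≈ 12.52 months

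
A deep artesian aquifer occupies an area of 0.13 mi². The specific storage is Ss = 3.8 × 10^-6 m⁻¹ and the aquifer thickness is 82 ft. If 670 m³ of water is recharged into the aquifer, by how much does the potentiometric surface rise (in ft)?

Δh ≈ 68.7 ft

b = 82 ft = 24.99 m
S = Ss × b = 3.8 × 10^-6 m⁻¹ × 24.99 m = 9.498 × 10^-5
A = 0.13 mi² = 3.367 × 10^5 m²
Δh = ΔV / (S × A) = 670 m³ / (9.498 × 10^-5 × 3.367 × 10^5 m²) = 20.95 m
Δh = 20.95 m = 68.74 ft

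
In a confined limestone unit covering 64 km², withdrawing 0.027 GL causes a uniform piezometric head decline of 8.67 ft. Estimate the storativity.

A = 64 km² = 6.4 × 10^7 m²
Δh = 8.67 ft = 2.643 m
ΔV = 0.027 GL = 27000 m³
S = ΔV / (A × Δh) = 27000 m³ / (6.4 × 10^7 m² × 2.643 m) = 1.596 × 10^-4

S ≈ 1.6 × 10^-4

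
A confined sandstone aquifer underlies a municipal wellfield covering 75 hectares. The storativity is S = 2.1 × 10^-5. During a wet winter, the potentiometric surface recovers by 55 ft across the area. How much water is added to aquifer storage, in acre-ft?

A = 75 hectares = 7.5 × 10^5 m²
Δh = 55 ft = 16.76 m
ΔV = S × A × Δh = 2.1 × 10^-5 × 7.5 × 10^5 m² × 16.76 m = 264 m³
ΔV = 264 m³ = 0.2141 acre-ft

ΔV ≈ 0.214 acre-ft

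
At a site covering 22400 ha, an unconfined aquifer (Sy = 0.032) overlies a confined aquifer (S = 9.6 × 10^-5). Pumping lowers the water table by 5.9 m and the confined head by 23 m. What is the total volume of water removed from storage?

A = 22400 ha = 2.24 × 10^8 m²
Unconfined: ΔV_u = Sy × A × Δh_u = 0.032 × 2.24 × 10^8 × 5.9 = 4.229 × 10^7 m³
Confined: ΔV_c = S × A × Δh_c = 9.6 × 10^-5 × 2.24 × 10^8 × 23 = 4.946 × 10^5 m³
Total ΔV = 4.229 × 10^7 + 4.946 × 10^5 = 4.279 × 10^7 m³

ΔV ≈ 4.28 × 10^7 m³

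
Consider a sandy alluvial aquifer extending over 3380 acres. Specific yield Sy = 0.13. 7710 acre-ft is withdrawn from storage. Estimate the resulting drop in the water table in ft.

Δh ≈ 17.5 ft

A = 3380 acres = 1.368 × 10^7 m²
ΔV = 7710 acre-ft = 9.51 × 10^6 m³
Δh = ΔV / (Sy × A) = 9.51 × 10^6 m³ / (0.13 × 1.368 × 10^7 m²) = 5.348 m
Δh = 5.348 m = 17.55 ft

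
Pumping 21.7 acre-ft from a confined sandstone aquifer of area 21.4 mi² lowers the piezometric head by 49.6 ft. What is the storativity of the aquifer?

A = 21.4 mi² = 5.543 × 10^7 m²
Δh = 49.6 ft = 15.12 m
ΔV = 21.7 acre-ft = 26770 m³
S = ΔV / (A × Δh) = 26770 m³ / (5.543 × 10^7 m² × 15.12 m) = 3.194 × 10^-5

S ≈ 3.2 × 10^-5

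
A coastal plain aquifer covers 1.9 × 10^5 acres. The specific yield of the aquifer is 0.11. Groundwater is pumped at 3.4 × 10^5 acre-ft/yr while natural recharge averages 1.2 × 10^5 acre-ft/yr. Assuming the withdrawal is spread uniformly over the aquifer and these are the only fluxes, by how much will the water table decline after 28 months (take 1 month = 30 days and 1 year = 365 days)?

A = 1.9 × 10^5 acres = 7.689 × 10^8 m²
Net abstraction = 3.4 × 10^5 − 1.2 × 10^5 = 2.2 × 10^5 acre-ft/yr
Q_net = 2.2 × 10^5 acre-ft/yr = 7.435 × 10^5 m³/d
t = 28 months = 840 d
ΔV = Q × t = 7.435 × 10^5 m³/d × 840 d = 6.245 × 10^8 m³
Δh = ΔV / (Sy × A) = 6.245 × 10^8 / (0.11 × 7.689 × 10^8) = 7.384 m

Δh ≈ 7.38 m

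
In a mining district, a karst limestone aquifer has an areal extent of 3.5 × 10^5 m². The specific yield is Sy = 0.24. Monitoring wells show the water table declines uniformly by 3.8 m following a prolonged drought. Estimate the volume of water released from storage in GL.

ΔV ≈ 0.319 GL

ΔV = Sy × A × Δh = 0.24 × 3.5 × 10^5 m² × 3.8 m = 3.192 × 10^5 m³
ΔV = 3.192 × 10^5 m³ = 0.3192 GL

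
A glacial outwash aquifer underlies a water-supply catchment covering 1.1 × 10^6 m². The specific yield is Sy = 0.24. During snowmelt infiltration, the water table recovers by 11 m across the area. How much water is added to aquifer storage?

ΔV = Sy × A × Δh = 0.24 × 1.1 × 10^6 m² × 11 m = 2.904 × 10^6 m³

ΔV ≈ 2.9 × 10^6 m³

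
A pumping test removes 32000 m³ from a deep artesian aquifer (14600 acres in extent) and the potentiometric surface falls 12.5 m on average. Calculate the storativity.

S ≈ 4.3 × 10^-5

A = 14600 acres = 5.908 × 10^7 m²
S = ΔV / (A × Δh) = 32000 m³ / (5.908 × 10^7 m² × 12.5 m) = 4.333 × 10^-5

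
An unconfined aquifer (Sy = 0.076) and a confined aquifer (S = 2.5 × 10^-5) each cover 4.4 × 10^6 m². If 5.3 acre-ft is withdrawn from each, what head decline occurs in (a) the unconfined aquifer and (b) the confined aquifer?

ΔV = 5.3 acre-ft = 6537 m³
Unconfined: Δh_u = ΔV/(Sy·A) = 6537/(0.076 × 4.4 × 10^6) = 0.01955 m
Confined: Δh_c = ΔV/(S·A) = 6537/(2.5 × 10^-5 × 4.4 × 10^6) = 59.43 m

Δh_u ≈ 0.0195 m; Δh_c ≈ 59.4 m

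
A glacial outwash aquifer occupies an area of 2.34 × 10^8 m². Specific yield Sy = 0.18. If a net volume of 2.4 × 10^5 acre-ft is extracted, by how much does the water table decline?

Δh ≈ 7.03 m

ΔV = 2.4 × 10^5 acre-ft = 2.96 × 10^8 m³
Δh = ΔV / (Sy × A) = 2.96 × 10^8 m³ / (0.18 × 2.34 × 10^8 m²) = 7.028 m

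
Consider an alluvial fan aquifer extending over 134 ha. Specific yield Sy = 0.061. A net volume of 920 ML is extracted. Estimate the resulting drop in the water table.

Δh ≈ 11.3 m

A = 134 ha = 1.34 × 10^6 m²
ΔV = 920 ML = 9.2 × 10^5 m³
Δh = ΔV / (Sy × A) = 9.2 × 10^5 m³ / (0.061 × 1.34 × 10^6 m²) = 11.26 m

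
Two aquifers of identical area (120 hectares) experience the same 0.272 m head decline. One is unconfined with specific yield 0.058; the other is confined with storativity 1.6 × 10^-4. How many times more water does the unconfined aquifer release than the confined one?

ΔV_u / ΔV_c ≈ 362

A = 120 hectares = 1.2 × 10^6 m²
Unconfined: ΔV_u = Sy × A × Δh = 0.058 × 1.2 × 10^6 × 0.272 = 18930 m³
Confined: ΔV_c = S × A × Δh = 1.6 × 10^-4 × 1.2 × 10^6 × 0.272 = 52.22 m³
Ratio = ΔV_u / ΔV_c = Sy / S = 0.058 / 1.6 × 10^-4 = 362.5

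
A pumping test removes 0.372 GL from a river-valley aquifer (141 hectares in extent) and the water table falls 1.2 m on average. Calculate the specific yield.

A = 141 hectares = 1.41 × 10^6 m²
ΔV = 0.372 GL = 3.72 × 10^5 m³
Sy = ΔV / (A × Δh) = 3.72 × 10^5 m³ / (1.41 × 10^6 m² × 1.2 m) = 0.2199

Sy ≈ 0.22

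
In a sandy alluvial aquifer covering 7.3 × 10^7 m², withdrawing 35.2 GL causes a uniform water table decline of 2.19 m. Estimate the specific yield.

ΔV = 35.2 GL = 3.52 × 10^7 m³
Sy = ΔV / (A × Δh) = 3.52 × 10^7 m³ / (7.3 × 10^7 m² × 2.19 m) = 0.2202

Sy ≈ 0.22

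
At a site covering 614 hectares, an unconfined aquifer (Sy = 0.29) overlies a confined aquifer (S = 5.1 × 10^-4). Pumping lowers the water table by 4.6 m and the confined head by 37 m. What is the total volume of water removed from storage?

A = 614 hectares = 6.14 × 10^6 m²
Unconfined: ΔV_u = Sy × A × Δh_u = 0.29 × 6.14 × 10^6 × 4.6 = 8.191 × 10^6 m³
Confined: ΔV_c = S × A × Δh_c = 5.1 × 10^-4 × 6.14 × 10^6 × 37 = 1.159 × 10^5 m³
Total ΔV = 8.191 × 10^6 + 1.159 × 10^5 = 8.307 × 10^6 m³

ΔV ≈ 8.31 × 10^6 m³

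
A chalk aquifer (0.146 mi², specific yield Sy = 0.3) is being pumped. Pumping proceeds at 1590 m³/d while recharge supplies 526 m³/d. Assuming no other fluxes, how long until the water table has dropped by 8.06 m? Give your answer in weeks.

A = 0.146 mi² = 3.781 × 10^5 m²
ΔV = Sy × A × Δh = 0.3 × 3.781 × 10^5 × 8.06 = 9.143 × 10^5 m³
Net withdrawal = 1590 − 526 = 1064 m³/d
t = ΔV / Q = 9.143 × 10^5 m³ / 1064 m³/d = 859.3 d
t = 859.3 d ≈ 122.8 weeks

t ≈ 123 weeks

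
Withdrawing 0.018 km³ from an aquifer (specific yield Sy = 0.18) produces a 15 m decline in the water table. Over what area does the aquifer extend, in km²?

ΔV = 0.018 km³ = 1.8 × 10^7 m³
A = ΔV / (Sy × Δh) = 1.8 × 10^7 / (0.18 × 15) = 6.667 × 10^6 m²
A = 6.667 × 10^6 m² = 6.667 km²

A ≈ 6.67 km²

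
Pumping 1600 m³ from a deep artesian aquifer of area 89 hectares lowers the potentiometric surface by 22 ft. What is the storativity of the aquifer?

S ≈ 2.7 × 10^-4

A = 89 hectares = 8.9 × 10^5 m²
Δh = 22 ft = 6.706 m
S = ΔV / (A × Δh) = 1600 m³ / (8.9 × 10^5 m² × 6.706 m) = 2.681 × 10^-4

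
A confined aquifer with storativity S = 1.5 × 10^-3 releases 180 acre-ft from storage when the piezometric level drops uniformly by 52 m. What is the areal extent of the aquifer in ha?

A ≈ 285 ha

ΔV = 180 acre-ft = 2.22 × 10^5 m³
A = ΔV / (S × Δh) = 2.22 × 10^5 / (0.0015 × 52) = 2.846 × 10^6 m²
A = 2.846 × 10^6 m² = 284.6 ha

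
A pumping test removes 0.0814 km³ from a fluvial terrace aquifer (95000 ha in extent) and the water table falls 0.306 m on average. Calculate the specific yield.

A = 95000 ha = 9.5 × 10^8 m²
ΔV = 0.0814 km³ = 8.14 × 10^7 m³
Sy = ΔV / (A × Δh) = 8.14 × 10^7 m³ / (9.5 × 10^8 m² × 0.306 m) = 0.28

Sy ≈ 0.28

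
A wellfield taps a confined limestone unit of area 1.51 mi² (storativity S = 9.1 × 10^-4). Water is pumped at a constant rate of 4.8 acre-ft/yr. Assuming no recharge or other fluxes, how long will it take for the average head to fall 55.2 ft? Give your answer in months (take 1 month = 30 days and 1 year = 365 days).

A = 1.51 mi² = 3.911 × 10^6 m²
Δh = 55.2 ft = 16.82 m
ΔV = S × A × Δh = 9.1 × 10^-4 × 3.911 × 10^6 × 16.82 = 59880 m³
Q = 4.8 acre-ft/yr = 16.22 m³/d
t = ΔV / Q = 59880 m³ / 16.22 m³/d = 3691 d
t = 3691 d ≈ 123 months

t ≈ 123 months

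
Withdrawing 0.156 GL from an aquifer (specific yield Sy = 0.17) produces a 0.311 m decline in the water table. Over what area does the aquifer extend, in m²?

A ≈ 2.95 × 10^6 m²

ΔV = 0.156 GL = 1.56 × 10^5 m³
A = ΔV / (Sy × Δh) = 1.56 × 10^5 / (0.17 × 0.311) = 2.951 × 10^6 m²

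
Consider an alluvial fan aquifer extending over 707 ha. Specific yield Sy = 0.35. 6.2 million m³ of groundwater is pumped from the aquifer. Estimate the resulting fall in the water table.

Δh ≈ 2.51 m

A = 707 ha = 7.07 × 10^6 m²
ΔV = 6.2 million m³ = 6.2 × 10^6 m³
Δh = ΔV / (Sy × A) = 6.2 × 10^6 m³ / (0.35 × 7.07 × 10^6 m²) = 2.506 m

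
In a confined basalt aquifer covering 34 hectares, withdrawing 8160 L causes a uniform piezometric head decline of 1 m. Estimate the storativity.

A = 34 hectares = 3.4 × 10^5 m²
ΔV = 8160 L = 8.16 m³
S = ΔV / (A × Δh) = 8.16 m³ / (3.4 × 10^5 m² × 1 m) = 2.4 × 10^-5

S ≈ 2.4 × 10^-5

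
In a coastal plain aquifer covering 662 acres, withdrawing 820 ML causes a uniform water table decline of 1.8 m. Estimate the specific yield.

A = 662 acres = 2.679 × 10^6 m²
ΔV = 820 ML = 8.2 × 10^5 m³
Sy = ΔV / (A × Δh) = 8.2 × 10^5 m³ / (2.679 × 10^6 m² × 1.8 m) = 0.17

Sy ≈ 0.17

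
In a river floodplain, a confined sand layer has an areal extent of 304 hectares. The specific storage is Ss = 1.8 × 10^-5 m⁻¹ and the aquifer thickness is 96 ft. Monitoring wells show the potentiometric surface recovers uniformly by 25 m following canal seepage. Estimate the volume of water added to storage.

b = 96 ft = 29.26 m
S = Ss × b = 1.8 × 10^-5 m⁻¹ × 29.26 m = 5.267 × 10^-4
A = 304 hectares = 3.04 × 10^6 m²
ΔV = S × A × Δh = 5.267 × 10^-4 × 3.04 × 10^6 m² × 25 m = 40030 m³

ΔV ≈ 40000 m³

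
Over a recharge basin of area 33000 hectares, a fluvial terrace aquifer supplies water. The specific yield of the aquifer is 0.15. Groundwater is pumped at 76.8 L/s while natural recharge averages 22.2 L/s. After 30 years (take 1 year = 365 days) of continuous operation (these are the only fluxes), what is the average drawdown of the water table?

Δh ≈ 1.04 m

A = 33000 hectares = 3.3 × 10^8 m²
Net abstraction = 76.8 − 22.2 = 54.6 L/s
Q_net = 54.6 L/s = 4717 m³/d
t = 30 years = 10950 d
ΔV = Q × t = 4717 m³/d × 10950 d = 5.166 × 10^7 m³
Δh = ΔV / (Sy × A) = 5.166 × 10^7 / (0.15 × 3.3 × 10^8) = 1.044 m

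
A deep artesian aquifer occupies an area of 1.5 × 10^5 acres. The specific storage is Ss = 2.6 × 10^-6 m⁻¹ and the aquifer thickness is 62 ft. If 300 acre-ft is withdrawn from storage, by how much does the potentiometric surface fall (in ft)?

Δh ≈ 40.7 ft

b = 62 ft = 18.9 m
S = Ss × b = 2.6 × 10^-6 m⁻¹ × 18.9 m = 4.913 × 10^-5
A = 1.5 × 10^5 acres = 6.07 × 10^8 m²
ΔV = 300 acre-ft = 3.7 × 10^5 m³
Δh = ΔV / (S × A) = 3.7 × 10^5 m³ / (4.913 × 10^-5 × 6.07 × 10^8 m²) = 12.41 m
Δh = 12.41 m = 40.71 ft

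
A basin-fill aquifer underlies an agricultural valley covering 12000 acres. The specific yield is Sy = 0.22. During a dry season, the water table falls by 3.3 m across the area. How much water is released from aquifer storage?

A = 12000 acres = 4.856 × 10^7 m²
ΔV = Sy × A × Δh = 0.22 × 4.856 × 10^7 m² × 3.3 m = 3.526 × 10^7 m³

ΔV ≈ 3.53 × 10^7 m³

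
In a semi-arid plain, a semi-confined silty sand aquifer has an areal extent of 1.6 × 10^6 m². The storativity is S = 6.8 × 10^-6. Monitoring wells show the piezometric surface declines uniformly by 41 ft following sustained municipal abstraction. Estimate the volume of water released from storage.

Δh = 41 ft = 12.5 m
ΔV = S × A × Δh = 6.8 × 10^-6 × 1.6 × 10^6 m² × 12.5 m = 136 m³

ΔV ≈ 136 m³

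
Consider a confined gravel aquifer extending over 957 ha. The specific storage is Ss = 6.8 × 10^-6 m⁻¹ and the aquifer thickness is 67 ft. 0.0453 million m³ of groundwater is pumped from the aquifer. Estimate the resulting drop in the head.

b = 67 ft = 20.42 m
S = Ss × b = 6.8 × 10^-6 m⁻¹ × 20.42 m = 1.389 × 10^-4
A = 957 ha = 9.57 × 10^6 m²
ΔV = 0.0453 million m³ = 45300 m³
Δh = ΔV / (S × A) = 45300 m³ / (1.389 × 10^-4 × 9.57 × 10^6 m²) = 34.09 m

Δh ≈ 34.1 m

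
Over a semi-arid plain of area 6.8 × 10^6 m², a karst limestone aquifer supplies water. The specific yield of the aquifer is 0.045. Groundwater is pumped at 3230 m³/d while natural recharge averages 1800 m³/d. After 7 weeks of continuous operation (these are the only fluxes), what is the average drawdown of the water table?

Net abstraction = 3230 − 1800 = 1430 m³/d
t = 7 weeks = 49 d
ΔV = Q × t = 1430 m³/d × 49 d = 70070 m³
Δh = ΔV / (Sy × A) = 70070 / (0.045 × 6.8 × 10^6) = 0.229 m

Δh ≈ 0.229 m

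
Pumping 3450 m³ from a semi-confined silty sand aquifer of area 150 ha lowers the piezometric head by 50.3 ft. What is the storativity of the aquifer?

A = 150 ha = 1.5 × 10^6 m²
Δh = 50.3 ft = 15.33 m
S = ΔV / (A × Δh) = 3450 m³ / (1.5 × 10^6 m² × 15.33 m) = 1.5 × 10^-4

S ≈ 1.5 × 10^-4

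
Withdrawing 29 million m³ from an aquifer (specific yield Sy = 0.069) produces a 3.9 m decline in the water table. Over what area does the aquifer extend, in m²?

A ≈ 1.08 × 10^8 m²

ΔV = 29 million m³ = 2.9 × 10^7 m³
A = ΔV / (Sy × Δh) = 2.9 × 10^7 / (0.069 × 3.9) = 1.078 × 10^8 m²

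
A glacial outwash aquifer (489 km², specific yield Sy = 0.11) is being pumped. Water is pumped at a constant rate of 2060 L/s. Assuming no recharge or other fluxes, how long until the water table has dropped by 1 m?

A = 489 km² = 4.89 × 10^8 m²
ΔV = Sy × A × Δh = 0.11 × 4.89 × 10^8 × 1 = 5.379 × 10^7 m³
Q = 2060 L/s = 1.78 × 10^5 m³/d
t = ΔV / Q = 5.379 × 10^7 m³ / 1.78 × 10^5 m³/d = 302.2 d

t ≈ 302 days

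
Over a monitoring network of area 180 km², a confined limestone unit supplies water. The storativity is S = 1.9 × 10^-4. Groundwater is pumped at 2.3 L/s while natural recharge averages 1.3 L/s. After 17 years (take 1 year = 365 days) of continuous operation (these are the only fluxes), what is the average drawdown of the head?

A = 180 km² = 1.8 × 10^8 m²
Net abstraction = 2.3 − 1.3 = 1 L/s
Q_net = 1 L/s = 86.4 m³/d
t = 17 years = 6205 d
ΔV = Q × t = 86.4 m³/d × 6205 d = 5.361 × 10^5 m³
Δh = ΔV / (S × A) = 5.361 × 10^5 / (1.9 × 10^-4 × 1.8 × 10^8) = 15.68 m

Δh ≈ 15.7 m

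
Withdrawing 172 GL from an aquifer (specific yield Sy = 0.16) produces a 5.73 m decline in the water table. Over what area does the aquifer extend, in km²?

A ≈ 188 km²

ΔV = 172 GL = 1.72 × 10^8 m³
A = ΔV / (Sy × Δh) = 1.72 × 10^8 / (0.16 × 5.73) = 1.876 × 10^8 m²
A = 1.876 × 10^8 m² = 187.6 km²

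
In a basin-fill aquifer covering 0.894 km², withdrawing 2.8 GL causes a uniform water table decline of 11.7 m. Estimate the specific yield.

Sy ≈ 0.27

A = 0.894 km² = 8.94 × 10^5 m²
ΔV = 2.8 GL = 2.8 × 10^6 m³
Sy = ΔV / (A × Δh) = 2.8 × 10^6 m³ / (8.94 × 10^5 m² × 11.7 m) = 0.2677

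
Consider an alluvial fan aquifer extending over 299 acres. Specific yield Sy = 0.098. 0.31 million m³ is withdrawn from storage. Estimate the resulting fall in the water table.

A = 299 acres = 1.21 × 10^6 m²
ΔV = 0.31 million m³ = 3.1 × 10^5 m³
Δh = ΔV / (Sy × A) = 3.1 × 10^5 m³ / (0.098 × 1.21 × 10^6 m²) = 2.614 m

Δh ≈ 2.61 m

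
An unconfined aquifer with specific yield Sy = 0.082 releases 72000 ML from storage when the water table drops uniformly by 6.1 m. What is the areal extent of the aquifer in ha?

A ≈ 14400 ha

ΔV = 72000 ML = 7.2 × 10^7 m³
A = ΔV / (Sy × Δh) = 7.2 × 10^7 / (0.082 × 6.1) = 1.439 × 10^8 m²
A = 1.439 × 10^8 m² = 14390 ha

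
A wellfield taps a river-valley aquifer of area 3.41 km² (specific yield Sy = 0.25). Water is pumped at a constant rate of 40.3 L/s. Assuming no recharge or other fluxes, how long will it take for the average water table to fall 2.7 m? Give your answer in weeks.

A = 3.41 km² = 3.41 × 10^6 m²
ΔV = Sy × A × Δh = 0.25 × 3.41 × 10^6 × 2.7 = 2.302 × 10^6 m³
Q = 40.3 L/s = 3482 m³/d
t = ΔV / Q = 2.302 × 10^6 m³ / 3482 m³/d = 661.1 d
t = 661.1 d ≈ 94.44 weeks

t ≈ 94.4 weeks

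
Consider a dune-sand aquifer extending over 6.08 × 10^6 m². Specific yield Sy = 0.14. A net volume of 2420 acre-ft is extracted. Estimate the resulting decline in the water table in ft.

ΔV = 2420 acre-ft = 2.985 × 10^6 m³
Δh = ΔV / (Sy × A) = 2.985 × 10^6 m³ / (0.14 × 6.08 × 10^6 m²) = 3.507 m
Δh = 3.507 m = 11.51 ft

Δh ≈ 11.5 ft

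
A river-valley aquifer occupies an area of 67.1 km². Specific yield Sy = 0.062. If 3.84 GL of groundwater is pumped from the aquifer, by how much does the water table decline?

Δh ≈ 0.923 m

A = 67.1 km² = 6.71 × 10^7 m²
ΔV = 3.84 GL = 3.84 × 10^6 m³
Δh = ΔV / (Sy × A) = 3.84 × 10^6 m³ / (0.062 × 6.71 × 10^7 m²) = 0.923 m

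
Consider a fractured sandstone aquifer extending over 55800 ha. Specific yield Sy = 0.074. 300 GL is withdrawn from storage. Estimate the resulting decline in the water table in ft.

Δh ≈ 23.8 ft

A = 55800 ha = 5.58 × 10^8 m²
ΔV = 300 GL = 3 × 10^8 m³
Δh = ΔV / (Sy × A) = 3 × 10^8 m³ / (0.074 × 5.58 × 10^8 m²) = 7.265 m
Δh = 7.265 m = 23.84 ft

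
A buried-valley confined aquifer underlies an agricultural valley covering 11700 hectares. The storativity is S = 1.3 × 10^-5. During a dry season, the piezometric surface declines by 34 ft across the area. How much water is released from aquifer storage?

A = 11700 hectares = 1.17 × 10^8 m²
Δh = 34 ft = 10.36 m
ΔV = S × A × Δh = 1.3 × 10^-5 × 1.17 × 10^8 m² × 10.36 m = 15760 m³

ΔV ≈ 15800 m³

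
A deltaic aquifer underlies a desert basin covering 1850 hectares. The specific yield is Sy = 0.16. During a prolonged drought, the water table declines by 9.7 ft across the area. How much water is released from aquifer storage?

ΔV ≈ 8.75 × 10^6 m³

A = 1850 hectares = 1.85 × 10^7 m²
Δh = 9.7 ft = 2.957 m
ΔV = Sy × A × Δh = 0.16 × 1.85 × 10^7 m² × 2.957 m = 8.751 × 10^6 m³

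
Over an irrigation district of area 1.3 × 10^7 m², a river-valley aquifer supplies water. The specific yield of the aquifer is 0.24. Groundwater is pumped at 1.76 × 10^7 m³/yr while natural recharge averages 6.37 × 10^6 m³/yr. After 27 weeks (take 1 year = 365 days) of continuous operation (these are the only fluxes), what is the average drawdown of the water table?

Δh ≈ 1.86 m

Net abstraction = 1.76 × 10^7 − 6.37 × 10^6 = 1.123 × 10^7 m³/yr
Q_net = 1.123 × 10^7 m³/yr = 30770 m³/d
t = 27 weeks = 189 d
ΔV = Q × t = 30770 m³/d × 189 d = 5.815 × 10^6 m³
Δh = ΔV / (Sy × A) = 5.815 × 10^6 / (0.24 × 1.3 × 10^7) = 1.864 m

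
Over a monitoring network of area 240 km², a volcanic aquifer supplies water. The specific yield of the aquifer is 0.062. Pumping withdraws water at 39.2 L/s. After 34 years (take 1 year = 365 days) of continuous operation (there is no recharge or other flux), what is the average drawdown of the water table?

A = 240 km² = 2.4 × 10^8 m²
Q = 39.2 L/s = 3387 m³/d
t = 34 years = 12410 d
ΔV = Q × t = 3387 m³/d × 12410 d = 4.203 × 10^7 m³
Δh = ΔV / (Sy × A) = 4.203 × 10^7 / (0.062 × 2.4 × 10^8) = 2.825 m

Δh ≈ 2.82 m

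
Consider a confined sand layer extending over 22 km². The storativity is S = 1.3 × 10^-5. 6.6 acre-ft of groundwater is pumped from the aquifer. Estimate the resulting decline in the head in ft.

A = 22 km² = 2.2 × 10^7 m²
ΔV = 6.6 acre-ft = 8141 m³
Δh = ΔV / (S × A) = 8141 m³ / (1.3 × 10^-5 × 2.2 × 10^7 m²) = 28.46 m
Δh = 28.46 m = 93.39 ft

Δh ≈ 93.4 ft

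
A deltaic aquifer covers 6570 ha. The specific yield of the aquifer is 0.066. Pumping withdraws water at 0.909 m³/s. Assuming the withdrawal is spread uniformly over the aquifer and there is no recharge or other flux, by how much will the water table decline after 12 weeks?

A = 6570 ha = 6.57 × 10^7 m²
Q = 0.909 m³/s = 78540 m³/d
t = 12 weeks = 84 d
ΔV = Q × t = 78540 m³/d × 84 d = 6.597 × 10^6 m³
Δh = ΔV / (Sy × A) = 6.597 × 10^6 / (0.066 × 6.57 × 10^7) = 1.521 m

Δh ≈ 1.52 m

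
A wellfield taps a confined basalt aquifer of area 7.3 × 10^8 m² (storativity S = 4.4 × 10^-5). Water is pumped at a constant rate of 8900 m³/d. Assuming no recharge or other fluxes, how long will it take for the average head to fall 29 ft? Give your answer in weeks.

t ≈ 4.56 weeks

Δh = 29 ft = 8.839 m
ΔV = S × A × Δh = 4.4 × 10^-5 × 7.3 × 10^8 × 8.839 = 2.839 × 10^5 m³
t = ΔV / Q = 2.839 × 10^5 m³ / 8900 m³/d = 31.9 d
t = 31.9 d ≈ 4.557 weeks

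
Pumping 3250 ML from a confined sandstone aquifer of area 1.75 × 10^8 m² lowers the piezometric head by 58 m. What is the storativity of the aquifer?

S ≈ 3.2 × 10^-4

ΔV = 3250 ML = 3.25 × 10^6 m³
S = ΔV / (A × Δh) = 3.25 × 10^6 m³ / (1.75 × 10^8 m² × 58 m) = 3.202 × 10^-4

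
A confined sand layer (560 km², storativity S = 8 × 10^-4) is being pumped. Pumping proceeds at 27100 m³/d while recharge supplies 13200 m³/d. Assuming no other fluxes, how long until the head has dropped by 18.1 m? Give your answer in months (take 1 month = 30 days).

t ≈ 19.4 months

A = 560 km² = 5.6 × 10^8 m²
ΔV = S × A × Δh = 8 × 10^-4 × 5.6 × 10^8 × 18.1 = 8.109 × 10^6 m³
Net withdrawal = 27100 − 13200 = 13900 m³/d
t = ΔV / Q = 8.109 × 10^6 m³ / 13900 m³/d = 583.4 d
t = 583.4 d ≈ 19.45 months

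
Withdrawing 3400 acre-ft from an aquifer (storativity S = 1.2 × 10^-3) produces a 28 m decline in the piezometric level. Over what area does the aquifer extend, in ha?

A ≈ 12500 ha

ΔV = 3400 acre-ft = 4.194 × 10^6 m³
A = ΔV / (S × Δh) = 4.194 × 10^6 / (0.0012 × 28) = 1.248 × 10^8 m²
A = 1.248 × 10^8 m² = 12480 ha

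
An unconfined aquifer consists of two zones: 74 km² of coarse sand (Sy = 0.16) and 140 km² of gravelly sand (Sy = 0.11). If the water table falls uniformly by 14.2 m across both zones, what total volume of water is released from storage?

ΔV ≈ 3.87 × 10^8 m³

A₁ = 74 km² = 7.4 × 10^7 m²; A₂ = 140 km² = 1.4 × 10^8 m²
ΔV₁ = 0.16 × 7.4 × 10^7 × 14.2 = 1.681 × 10^8 m³
ΔV₂ = 0.11 × 1.4 × 10^8 × 14.2 = 2.187 × 10^8 m³
ΔV = ΔV₁ + ΔV₂ = 3.868 × 10^8 m³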